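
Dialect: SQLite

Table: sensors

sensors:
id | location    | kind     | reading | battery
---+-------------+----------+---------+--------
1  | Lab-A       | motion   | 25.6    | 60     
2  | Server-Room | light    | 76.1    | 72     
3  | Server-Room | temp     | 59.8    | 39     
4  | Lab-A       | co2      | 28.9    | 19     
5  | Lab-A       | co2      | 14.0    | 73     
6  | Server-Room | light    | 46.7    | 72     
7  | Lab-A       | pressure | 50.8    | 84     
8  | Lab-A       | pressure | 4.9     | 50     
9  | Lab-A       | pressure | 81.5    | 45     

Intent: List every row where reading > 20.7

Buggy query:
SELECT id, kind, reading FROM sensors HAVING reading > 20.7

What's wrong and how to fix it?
Bug: This is a non-aggregate query (no GROUP BY, no aggregates), so in SQLite the HAVING clause is invalid here; a row-level condition belongs in WHERE

Fix: Use WHERE for row-level filtering

Corrected query:
SELECT id, kind, reading FROM sensors WHERE reading > 20.7

Result:
id | kind     | reading
---+----------+--------
1  | motion   | 25.6   
2  | light    | 76.1   
3  | temp     | 59.8   
4  | co2      | 28.9   
6  | light    | 46.7   
7  | pressure | 50.8   
9  | pressure | 81.5   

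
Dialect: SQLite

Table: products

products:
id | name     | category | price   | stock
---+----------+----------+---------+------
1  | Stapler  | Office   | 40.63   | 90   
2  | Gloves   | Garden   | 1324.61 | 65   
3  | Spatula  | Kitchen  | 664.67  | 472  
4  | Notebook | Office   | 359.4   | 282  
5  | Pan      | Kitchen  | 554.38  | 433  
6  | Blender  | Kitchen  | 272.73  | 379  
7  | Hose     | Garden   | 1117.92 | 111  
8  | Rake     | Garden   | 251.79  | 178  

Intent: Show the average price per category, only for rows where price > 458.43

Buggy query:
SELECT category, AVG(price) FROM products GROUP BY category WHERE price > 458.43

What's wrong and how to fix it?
Bug: WHERE cannot follow GROUP BY

Fix: Place WHERE between FROM and GROUP BY

Corrected query:
SELECT category, AVG(price) FROM products WHERE price > 458.43 GROUP BY category

Result:
category | AVG(price)
---------+-----------
Garden   | 1221.265  
Kitchen  | 609.525   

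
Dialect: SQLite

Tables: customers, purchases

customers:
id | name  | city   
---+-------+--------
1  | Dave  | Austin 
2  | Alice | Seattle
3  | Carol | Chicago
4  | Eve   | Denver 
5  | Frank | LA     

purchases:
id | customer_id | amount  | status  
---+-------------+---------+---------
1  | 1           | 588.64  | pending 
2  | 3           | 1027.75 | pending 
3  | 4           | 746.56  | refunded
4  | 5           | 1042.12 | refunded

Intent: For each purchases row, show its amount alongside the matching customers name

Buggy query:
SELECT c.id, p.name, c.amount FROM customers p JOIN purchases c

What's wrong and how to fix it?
Bug: Missing join condition: each purchases row is matched to all customers rows instead of just its own

Fix: Add ON c.customer_id = p.id to the JOIN

Corrected query:
SELECT c.id, p.name, c.amount FROM customers p JOIN purchases c ON c.customer_id = p.id

Result:
id | name  | amount 
---+-------+--------
1  | Dave  | 588.64 
2  | Carol | 1027.75
3  | Eve   | 746.56 
4  | Frank | 1042.12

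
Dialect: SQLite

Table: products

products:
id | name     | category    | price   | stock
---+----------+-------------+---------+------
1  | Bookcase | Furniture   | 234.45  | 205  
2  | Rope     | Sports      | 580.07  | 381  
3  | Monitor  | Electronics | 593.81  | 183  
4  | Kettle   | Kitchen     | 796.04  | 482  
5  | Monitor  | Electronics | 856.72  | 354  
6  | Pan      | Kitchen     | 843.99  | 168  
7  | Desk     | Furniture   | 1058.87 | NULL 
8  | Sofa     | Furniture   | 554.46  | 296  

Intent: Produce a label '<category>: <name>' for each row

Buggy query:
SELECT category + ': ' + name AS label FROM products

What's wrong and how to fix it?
Bug: '+' is numeric addition; on text columns SQLite converts them to 0 instead of concatenating

Fix: Use the || operator for string concatenation

Corrected query:
SELECT category || ': ' || name AS label FROM products

Result:
label               
--------------------
Furniture: Bookcase 
Sports: Rope        
Electronics: Monitor
Kitchen: Kettle     
Electronics: Monitor
Kitchen: Pan        
Furniture: Desk     
Furniture: Sofa     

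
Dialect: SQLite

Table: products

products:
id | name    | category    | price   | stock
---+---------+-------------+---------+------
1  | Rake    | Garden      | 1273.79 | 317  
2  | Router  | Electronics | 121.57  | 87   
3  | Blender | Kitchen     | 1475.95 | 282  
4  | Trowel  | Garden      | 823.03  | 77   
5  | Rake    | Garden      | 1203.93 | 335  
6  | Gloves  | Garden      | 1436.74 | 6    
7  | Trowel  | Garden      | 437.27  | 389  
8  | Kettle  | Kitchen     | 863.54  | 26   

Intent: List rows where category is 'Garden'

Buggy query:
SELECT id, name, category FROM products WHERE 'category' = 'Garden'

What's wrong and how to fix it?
Bug: 'category' in single quotes is a string literal, not the column; the comparison is literal-vs-literal and never true

Fix: Remove the quotes around the column name (or use double quotes for an identifier)

Corrected query:
SELECT id, name, category FROM products WHERE category = 'Garden'

Result:
id | name   | category
---+--------+---------
1  | Rake   | Garden  
4  | Trowel | Garden  
5  | Rake   | Garden  
6  | Gloves | Garden  
7  | Trowel | Garden  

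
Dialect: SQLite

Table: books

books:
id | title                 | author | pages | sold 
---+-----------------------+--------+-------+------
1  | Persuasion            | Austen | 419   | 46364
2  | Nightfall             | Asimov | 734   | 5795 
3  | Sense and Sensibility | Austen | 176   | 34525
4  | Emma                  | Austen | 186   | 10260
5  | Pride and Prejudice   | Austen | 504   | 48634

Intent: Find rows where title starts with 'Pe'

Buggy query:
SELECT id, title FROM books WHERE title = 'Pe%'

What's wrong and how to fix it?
Bug: '=' compares the literal string including the % character; pattern matching needs LIKE

Fix: Use LIKE for wildcard pattern matching

Corrected query:
SELECT id, title FROM books WHERE title LIKE 'Pe%'

Result:
id | title     
---+-----------
1  | Persuasion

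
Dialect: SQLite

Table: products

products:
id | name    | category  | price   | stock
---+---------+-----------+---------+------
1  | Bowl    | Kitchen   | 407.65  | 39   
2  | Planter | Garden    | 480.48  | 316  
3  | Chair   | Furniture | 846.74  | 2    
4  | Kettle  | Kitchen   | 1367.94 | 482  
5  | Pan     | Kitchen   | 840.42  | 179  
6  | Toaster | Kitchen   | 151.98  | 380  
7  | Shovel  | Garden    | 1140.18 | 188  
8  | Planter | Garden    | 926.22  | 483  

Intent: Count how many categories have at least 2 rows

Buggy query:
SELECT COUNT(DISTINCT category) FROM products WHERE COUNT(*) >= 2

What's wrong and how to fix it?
Bug: COUNT(*) cannot appear in WHERE; the per-group count doesn't exist yet

Fix: Group first with HAVING COUNT(*) >= 2, then COUNT the resulting groups

Corrected query:
SELECT COUNT(*) FROM (SELECT category FROM products GROUP BY category HAVING COUNT(*) >= 2)

Result:
COUNT(*)
--------
2       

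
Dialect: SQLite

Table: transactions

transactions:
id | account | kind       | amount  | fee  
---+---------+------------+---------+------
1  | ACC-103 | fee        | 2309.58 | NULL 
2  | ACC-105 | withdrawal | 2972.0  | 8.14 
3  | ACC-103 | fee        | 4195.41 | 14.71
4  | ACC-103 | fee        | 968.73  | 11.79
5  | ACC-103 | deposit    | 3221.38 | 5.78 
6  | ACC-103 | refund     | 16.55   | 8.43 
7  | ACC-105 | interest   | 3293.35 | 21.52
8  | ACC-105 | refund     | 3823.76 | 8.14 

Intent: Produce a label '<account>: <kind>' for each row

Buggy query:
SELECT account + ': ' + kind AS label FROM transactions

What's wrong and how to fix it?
Bug: '+' is numeric addition; on text columns SQLite converts them to 0 instead of concatenating

Fix: Replace + with || to concatenate text

Corrected query:
SELECT account || ': ' || kind AS label FROM transactions

Result:
label              
-------------------
ACC-103: fee       
ACC-105: withdrawal
ACC-103: fee       
ACC-103: fee       
ACC-103: deposit   
ACC-103: refund    
ACC-105: interest  
ACC-105: refund    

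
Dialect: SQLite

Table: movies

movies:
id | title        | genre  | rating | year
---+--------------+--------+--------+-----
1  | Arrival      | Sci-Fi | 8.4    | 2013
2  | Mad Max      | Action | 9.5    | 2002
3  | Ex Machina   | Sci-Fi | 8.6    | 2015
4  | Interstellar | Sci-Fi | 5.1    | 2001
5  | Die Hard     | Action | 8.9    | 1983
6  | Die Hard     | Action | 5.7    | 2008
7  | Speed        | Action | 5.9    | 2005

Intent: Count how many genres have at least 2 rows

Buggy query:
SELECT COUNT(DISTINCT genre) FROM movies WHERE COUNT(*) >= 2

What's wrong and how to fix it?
Bug: COUNT(*) cannot appear in WHERE; the per-group count doesn't exist yet

Fix: Use a subquery that GROUPs and filters with HAVING, then count its rows

Corrected query:
SELECT COUNT(*) FROM (SELECT genre FROM movies GROUP BY genre HAVING COUNT(*) >= 2)

Result:
COUNT(*)
--------
2       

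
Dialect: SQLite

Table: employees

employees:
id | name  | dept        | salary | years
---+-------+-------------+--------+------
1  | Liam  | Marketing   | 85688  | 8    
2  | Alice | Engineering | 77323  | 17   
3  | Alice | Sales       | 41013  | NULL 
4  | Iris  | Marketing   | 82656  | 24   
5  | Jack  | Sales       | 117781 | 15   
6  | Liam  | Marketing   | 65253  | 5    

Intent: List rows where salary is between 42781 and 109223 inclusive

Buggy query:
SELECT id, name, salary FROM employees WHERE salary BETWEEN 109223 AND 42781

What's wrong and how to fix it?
Bug: The bounds are reversed; BETWEEN a AND b requires a <= b to match anything

Fix: Swap the bounds so the smaller value comes first

Corrected query:
SELECT id, name, salary FROM employees WHERE salary BETWEEN 42781 AND 109223

Result:
id | name  | salary
---+-------+-------
1  | Liam  | 85688 
2  | Alice | 77323 
4  | Iris  | 82656 
6  | Liam  | 65253 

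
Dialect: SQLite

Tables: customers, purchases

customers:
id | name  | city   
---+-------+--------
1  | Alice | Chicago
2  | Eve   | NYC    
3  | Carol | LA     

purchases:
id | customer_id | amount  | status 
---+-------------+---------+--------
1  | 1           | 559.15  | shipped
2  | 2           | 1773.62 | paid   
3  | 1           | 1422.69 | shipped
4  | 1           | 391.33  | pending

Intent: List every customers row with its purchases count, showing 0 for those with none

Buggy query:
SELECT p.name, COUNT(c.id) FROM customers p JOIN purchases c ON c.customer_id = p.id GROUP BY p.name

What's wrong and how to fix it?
Bug: INNER JOIN drops customers rows that have no matching purchases rows

Fix: Switch to LEFT JOIN to retain unmatched parent rows

Corrected query:
SELECT p.name, COUNT(c.id) FROM customers p LEFT JOIN purchases c ON c.customer_id = p.id GROUP BY p.name

Result:
name  | COUNT(c.id)
------+------------
Alice | 3          
Carol | 0          
Eve   | 1          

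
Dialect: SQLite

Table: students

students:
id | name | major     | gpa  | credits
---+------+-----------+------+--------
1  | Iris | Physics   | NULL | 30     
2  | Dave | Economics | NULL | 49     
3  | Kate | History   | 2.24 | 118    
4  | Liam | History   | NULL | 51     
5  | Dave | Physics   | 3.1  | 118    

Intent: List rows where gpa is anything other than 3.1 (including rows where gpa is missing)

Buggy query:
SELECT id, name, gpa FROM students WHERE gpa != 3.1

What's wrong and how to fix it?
Bug: Inequality against NULL is unknown, not true; rows with NULL are dropped

Fix: Add an explicit OR gpa IS NULL to include the missing-value rows

Corrected query:
SELECT id, name, gpa FROM students WHERE gpa != 3.1 OR gpa IS NULL

Result:
id | name | gpa 
---+------+-----
1  | Iris | NULL
2  | Dave | NULL
3  | Kate | 2.24
4  | Liam | NULL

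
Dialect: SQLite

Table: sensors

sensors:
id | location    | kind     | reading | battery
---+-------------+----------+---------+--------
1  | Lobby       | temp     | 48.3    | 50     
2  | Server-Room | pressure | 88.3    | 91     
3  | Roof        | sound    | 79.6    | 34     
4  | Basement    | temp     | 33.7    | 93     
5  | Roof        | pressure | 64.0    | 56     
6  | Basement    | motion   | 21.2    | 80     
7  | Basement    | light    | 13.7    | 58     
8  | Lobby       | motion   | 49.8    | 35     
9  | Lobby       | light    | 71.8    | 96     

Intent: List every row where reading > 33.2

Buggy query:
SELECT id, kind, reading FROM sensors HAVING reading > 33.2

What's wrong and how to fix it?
Bug: This is a non-aggregate query (no GROUP BY, no aggregates), so in SQLite the HAVING clause is invalid here; a row-level condition belongs in WHERE

Fix: Replace HAVING with WHERE since the condition applies to individual rows

Corrected query:
SELECT id, kind, reading FROM sensors WHERE reading > 33.2

Result:
id | kind     | reading
---+----------+--------
1  | temp     | 48.3   
2  | pressure | 88.3   
3  | sound    | 79.6   
4  | temp     | 33.7   
5  | pressure | 64     
8  | motion   | 49.8   
9  | light    | 71.8   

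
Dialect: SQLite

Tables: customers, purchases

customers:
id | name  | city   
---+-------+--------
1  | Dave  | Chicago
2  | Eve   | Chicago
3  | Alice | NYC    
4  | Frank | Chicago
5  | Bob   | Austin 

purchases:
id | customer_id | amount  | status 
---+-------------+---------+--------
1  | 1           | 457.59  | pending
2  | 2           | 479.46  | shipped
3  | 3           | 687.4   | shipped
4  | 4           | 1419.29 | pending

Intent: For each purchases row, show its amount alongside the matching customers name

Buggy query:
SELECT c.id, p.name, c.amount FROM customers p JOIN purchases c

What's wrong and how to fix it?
Bug: Missing join condition: each purchases row is matched to all customers rows instead of just its own

Fix: Specify the join condition linking the foreign key to the parent id

Corrected query:
SELECT c.id, p.name, c.amount FROM customers p JOIN purchases c ON c.customer_id = p.id

Result:
id | name  | amount 
---+-------+--------
1  | Dave  | 457.59 
2  | Eve   | 479.46 
3  | Alice | 687.4  
4  | Frank | 1419.29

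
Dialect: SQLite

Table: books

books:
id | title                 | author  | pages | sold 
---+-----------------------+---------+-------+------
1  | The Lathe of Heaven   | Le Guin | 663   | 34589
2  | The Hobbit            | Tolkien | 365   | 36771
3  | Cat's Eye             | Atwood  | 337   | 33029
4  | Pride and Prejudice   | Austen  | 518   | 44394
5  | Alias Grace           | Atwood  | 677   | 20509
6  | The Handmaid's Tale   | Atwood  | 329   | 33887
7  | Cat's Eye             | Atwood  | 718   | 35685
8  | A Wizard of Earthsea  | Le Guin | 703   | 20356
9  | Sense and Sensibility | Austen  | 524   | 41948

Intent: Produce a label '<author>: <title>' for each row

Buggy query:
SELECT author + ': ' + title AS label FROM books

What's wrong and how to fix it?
Bug: SQLite uses || for string concatenation; + coerces text to numbers (yielding 0)

Fix: Replace + with || to concatenate text

Corrected query:
SELECT author || ': ' || title AS label FROM books

Result:
label                        
-----------------------------
Le Guin: The Lathe of Heaven 
Tolkien: The Hobbit          
Atwood: Cat's Eye            
Austen: Pride and Prejudice  
Atwood: Alias Grace          
Atwood: The Handmaid's Tale  
Atwood: Cat's Eye            
Le Guin: A Wizard of Earthsea
Austen: Sense and Sensibility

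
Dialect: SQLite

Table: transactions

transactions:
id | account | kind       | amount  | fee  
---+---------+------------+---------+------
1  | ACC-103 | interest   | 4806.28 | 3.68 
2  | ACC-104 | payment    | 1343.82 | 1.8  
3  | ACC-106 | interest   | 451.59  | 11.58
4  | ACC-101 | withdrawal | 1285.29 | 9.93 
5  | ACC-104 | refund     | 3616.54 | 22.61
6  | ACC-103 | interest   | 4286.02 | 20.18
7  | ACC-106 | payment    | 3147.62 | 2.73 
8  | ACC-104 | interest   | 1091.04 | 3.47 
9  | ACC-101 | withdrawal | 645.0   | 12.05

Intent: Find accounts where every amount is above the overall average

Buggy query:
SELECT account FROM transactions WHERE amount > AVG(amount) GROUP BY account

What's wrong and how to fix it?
Bug: WHERE evaluates per row before aggregation, so AVG() is unavailable

Fix: Compute the overall average in a scalar subquery and compare each group's MIN against it in HAVING

Corrected query:
SELECT account FROM transactions GROUP BY account HAVING MIN(amount) > (SELECT AVG(amount) FROM transactions)

Result:
account
-------
ACC-103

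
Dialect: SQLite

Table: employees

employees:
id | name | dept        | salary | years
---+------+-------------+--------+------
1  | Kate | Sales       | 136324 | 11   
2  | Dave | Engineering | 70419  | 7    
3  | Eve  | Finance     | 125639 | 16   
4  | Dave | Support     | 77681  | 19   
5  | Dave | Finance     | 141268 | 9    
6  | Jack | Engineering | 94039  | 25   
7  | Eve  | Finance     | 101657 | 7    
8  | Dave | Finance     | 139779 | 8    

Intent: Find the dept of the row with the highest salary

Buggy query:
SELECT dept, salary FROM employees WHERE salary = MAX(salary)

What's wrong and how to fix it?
Bug: MAX(salary) is an aggregate and cannot be used directly in WHERE

Fix: Wrap MAX in a scalar subquery so WHERE compares against a single value

Corrected query:
SELECT dept, salary FROM employees WHERE salary = (SELECT MAX(salary) FROM employees)

Result:
dept    | salary
--------+-------
Finance | 141268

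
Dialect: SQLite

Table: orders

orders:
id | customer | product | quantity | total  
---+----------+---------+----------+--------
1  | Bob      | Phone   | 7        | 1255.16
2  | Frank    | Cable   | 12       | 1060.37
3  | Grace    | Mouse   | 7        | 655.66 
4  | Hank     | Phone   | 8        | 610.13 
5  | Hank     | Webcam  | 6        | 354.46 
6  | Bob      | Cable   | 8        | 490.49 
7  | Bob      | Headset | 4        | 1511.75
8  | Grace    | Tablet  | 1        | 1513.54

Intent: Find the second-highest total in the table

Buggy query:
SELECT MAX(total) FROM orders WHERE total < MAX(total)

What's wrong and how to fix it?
Bug: MAX(total) on the right of the comparison is an aggregate-in-WHERE error

Fix: Compute the overall MAX in a subquery, then take MAX of rows below it

Corrected query:
SELECT MAX(total) FROM orders WHERE total < (SELECT MAX(total) FROM orders)

Result:
MAX(total)
----------
1511.75   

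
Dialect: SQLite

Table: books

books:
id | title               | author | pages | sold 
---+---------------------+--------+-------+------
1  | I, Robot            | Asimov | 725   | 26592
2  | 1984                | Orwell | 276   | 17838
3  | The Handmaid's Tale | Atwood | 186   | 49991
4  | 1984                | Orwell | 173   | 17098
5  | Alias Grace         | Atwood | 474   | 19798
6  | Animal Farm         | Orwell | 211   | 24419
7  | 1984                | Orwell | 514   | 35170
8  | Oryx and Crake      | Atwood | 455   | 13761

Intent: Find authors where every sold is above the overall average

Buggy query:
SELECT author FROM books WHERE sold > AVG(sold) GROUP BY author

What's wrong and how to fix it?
Bug: WHERE evaluates per row before aggregation, so AVG() is unavailable

Fix: Use a subquery for AVG and a HAVING MIN(...) filter so the condition holds for every row in the group

Corrected query:
SELECT author FROM books GROUP BY author HAVING MIN(sold) > (SELECT AVG(sold) FROM books)

Result:
author
------
Asimov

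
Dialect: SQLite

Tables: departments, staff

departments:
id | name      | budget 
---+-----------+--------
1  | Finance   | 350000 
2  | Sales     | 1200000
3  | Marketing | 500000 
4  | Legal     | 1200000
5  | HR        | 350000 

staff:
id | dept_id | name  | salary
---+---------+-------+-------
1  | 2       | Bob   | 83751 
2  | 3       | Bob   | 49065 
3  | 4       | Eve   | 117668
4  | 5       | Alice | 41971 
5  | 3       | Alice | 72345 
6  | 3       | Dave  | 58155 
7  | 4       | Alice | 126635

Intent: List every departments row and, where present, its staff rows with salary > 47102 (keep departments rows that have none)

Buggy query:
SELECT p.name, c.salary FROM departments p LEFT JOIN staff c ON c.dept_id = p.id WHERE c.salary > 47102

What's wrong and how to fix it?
Bug: Filtering c.salary in WHERE discards the NULL rows produced by LEFT JOIN, turning it into an inner join

Fix: Move the right-table condition into the ON clause so unmatched parents are kept

Corrected query:
SELECT p.name, c.salary FROM departments p LEFT JOIN staff c ON c.dept_id = p.id AND c.salary > 47102

Result:
name      | salary
----------+-------
Finance   | NULL  
Sales     | 83751 
Marketing | 49065 
Marketing | 58155 
Marketing | 72345 
Legal     | 117668
Legal     | 126635
HR        | NULL  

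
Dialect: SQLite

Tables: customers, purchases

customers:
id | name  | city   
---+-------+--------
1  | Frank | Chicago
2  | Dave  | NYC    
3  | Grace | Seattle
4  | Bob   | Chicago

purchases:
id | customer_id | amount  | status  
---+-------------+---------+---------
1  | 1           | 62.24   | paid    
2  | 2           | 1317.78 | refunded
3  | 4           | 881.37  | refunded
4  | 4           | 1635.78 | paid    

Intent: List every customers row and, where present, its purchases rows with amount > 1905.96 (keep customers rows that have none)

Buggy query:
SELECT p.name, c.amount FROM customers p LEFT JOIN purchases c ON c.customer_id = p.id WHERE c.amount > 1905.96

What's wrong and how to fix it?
Bug: A WHERE condition on the right-hand table after LEFT JOIN drops unmatched parents

Fix: Put 'c.amount > 1905.96' in the JOIN's ON clause instead of WHERE

Corrected query:
SELECT p.name, c.amount FROM customers p LEFT JOIN purchases c ON c.customer_id = p.id AND c.amount > 1905.96

Result:
name  | amount
------+-------
Frank | NULL  
Dave  | NULL  
Grace | NULL  
Bob   | NULL  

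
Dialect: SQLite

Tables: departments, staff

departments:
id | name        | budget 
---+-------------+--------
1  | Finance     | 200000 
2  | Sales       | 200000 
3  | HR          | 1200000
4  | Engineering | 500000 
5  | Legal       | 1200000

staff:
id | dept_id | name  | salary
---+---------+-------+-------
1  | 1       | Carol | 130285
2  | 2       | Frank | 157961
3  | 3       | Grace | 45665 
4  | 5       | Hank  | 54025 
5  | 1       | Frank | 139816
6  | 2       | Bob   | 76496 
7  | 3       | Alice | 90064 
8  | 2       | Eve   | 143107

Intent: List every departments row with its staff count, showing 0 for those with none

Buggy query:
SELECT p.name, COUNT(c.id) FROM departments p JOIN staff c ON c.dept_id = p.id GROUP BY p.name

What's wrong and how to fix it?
Bug: INNER JOIN drops departments rows that have no matching staff rows

Fix: Use LEFT JOIN so parents without children still appear (COUNT(c.id) gives 0)

Corrected query:
SELECT p.name, COUNT(c.id) FROM departments p LEFT JOIN staff c ON c.dept_id = p.id GROUP BY p.name

Result:
name        | COUNT(c.id)
------------+------------
Engineering | 0          
Finance     | 2          
HR          | 2          
Legal       | 1          
Sales       | 3          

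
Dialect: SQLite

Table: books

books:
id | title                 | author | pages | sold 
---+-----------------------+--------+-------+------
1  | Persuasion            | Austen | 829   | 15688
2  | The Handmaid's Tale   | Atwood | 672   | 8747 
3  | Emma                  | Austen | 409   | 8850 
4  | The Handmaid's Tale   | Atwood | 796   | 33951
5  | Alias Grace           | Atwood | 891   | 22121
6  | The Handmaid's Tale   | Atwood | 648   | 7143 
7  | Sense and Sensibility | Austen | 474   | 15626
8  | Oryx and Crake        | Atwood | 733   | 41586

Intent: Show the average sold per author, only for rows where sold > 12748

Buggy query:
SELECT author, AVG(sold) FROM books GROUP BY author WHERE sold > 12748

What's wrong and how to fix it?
Bug: Row-level WHERE must come before GROUP BY in the clause order

Fix: Place WHERE between FROM and GROUP BY

Corrected query:
SELECT author, AVG(sold) FROM books WHERE sold > 12748 GROUP BY author

Result:
author | AVG(sold)   
-------+-------------
Atwood | 32552.666667
Austen | 15657       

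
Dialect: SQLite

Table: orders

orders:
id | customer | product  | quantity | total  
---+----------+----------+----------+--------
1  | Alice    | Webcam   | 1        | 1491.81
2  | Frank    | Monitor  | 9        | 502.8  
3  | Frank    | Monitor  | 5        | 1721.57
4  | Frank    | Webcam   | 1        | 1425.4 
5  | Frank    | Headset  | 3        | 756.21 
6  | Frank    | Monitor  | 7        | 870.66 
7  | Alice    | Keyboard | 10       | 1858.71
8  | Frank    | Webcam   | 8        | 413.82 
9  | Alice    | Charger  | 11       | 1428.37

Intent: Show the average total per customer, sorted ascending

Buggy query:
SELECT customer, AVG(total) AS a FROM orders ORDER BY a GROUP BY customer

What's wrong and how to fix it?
Bug: ORDER BY appears before GROUP BY; SQL clause order requires GROUP BY first

Fix: Reorder: SELECT … FROM … GROUP BY … ORDER BY …

Corrected query:
SELECT customer, AVG(total) AS a FROM orders GROUP BY customer ORDER BY a

Result:
customer | a          
---------+------------
Frank    | 948.41     
Alice    | 1592.963333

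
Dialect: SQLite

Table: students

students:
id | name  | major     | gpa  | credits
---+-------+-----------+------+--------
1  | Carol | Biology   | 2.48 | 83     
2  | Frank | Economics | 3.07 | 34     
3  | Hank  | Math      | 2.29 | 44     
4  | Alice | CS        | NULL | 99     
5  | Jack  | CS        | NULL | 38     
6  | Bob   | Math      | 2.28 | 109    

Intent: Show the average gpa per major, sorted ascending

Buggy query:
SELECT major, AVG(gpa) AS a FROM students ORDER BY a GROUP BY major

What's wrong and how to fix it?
Bug: GROUP BY must precede ORDER BY

Fix: Reorder: SELECT … FROM … GROUP BY … ORDER BY …

Corrected query:
SELECT major, AVG(gpa) AS a FROM students GROUP BY major ORDER BY a

Result:
major     | a    
----------+------
CS        | NULL 
Math      | 2.285
Biology   | 2.48 
Economics | 3.07 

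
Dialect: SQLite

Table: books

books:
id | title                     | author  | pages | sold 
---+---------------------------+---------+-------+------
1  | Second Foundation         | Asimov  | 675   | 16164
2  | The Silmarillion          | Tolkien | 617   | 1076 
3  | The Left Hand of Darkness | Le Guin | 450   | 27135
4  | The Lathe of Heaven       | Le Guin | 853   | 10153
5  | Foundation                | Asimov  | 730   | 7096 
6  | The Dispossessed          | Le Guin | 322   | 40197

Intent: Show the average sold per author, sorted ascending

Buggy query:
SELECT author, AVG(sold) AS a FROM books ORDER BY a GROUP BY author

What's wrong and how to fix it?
Bug: GROUP BY must precede ORDER BY

Fix: Reorder: SELECT … FROM … GROUP BY … ORDER BY …

Corrected query:
SELECT author, AVG(sold) AS a FROM books GROUP BY author ORDER BY a

Result:
author  | a           
--------+-------------
Tolkien | 1076        
Asimov  | 11630       
Le Guin | 25828.333333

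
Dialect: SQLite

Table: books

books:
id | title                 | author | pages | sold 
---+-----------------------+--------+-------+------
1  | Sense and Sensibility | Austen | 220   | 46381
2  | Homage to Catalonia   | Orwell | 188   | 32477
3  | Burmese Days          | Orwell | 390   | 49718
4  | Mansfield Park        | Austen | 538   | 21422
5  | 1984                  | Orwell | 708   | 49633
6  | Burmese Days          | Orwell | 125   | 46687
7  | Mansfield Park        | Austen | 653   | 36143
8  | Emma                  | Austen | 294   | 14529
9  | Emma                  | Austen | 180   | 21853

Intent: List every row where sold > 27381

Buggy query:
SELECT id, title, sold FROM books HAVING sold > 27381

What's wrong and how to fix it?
Bug: This is a non-aggregate query (no GROUP BY, no aggregates), so in SQLite the HAVING clause is invalid here; a row-level condition belongs in WHERE

Fix: Use WHERE for row-level filtering

Corrected query:
SELECT id, title, sold FROM books WHERE sold > 27381

Result:
id | title                 | sold 
---+-----------------------+------
1  | Sense and Sensibility | 46381
2  | Homage to Catalonia   | 32477
3  | Burmese Days          | 49718
5  | 1984                  | 49633
6  | Burmese Days          | 46687
7  | Mansfield Park        | 36143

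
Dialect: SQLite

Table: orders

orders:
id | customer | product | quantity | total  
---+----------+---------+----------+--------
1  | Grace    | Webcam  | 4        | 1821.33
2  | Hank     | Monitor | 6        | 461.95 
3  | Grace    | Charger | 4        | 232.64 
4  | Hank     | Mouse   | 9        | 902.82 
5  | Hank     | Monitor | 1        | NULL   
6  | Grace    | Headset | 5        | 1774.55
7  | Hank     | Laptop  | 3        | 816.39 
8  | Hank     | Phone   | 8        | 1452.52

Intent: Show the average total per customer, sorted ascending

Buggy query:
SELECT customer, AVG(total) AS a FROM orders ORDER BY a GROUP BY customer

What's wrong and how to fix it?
Bug: ORDER BY appears before GROUP BY; SQL clause order requires GROUP BY first

Fix: Move ORDER BY to the end, after GROUP BY

Corrected query:
SELECT customer, AVG(total) AS a FROM orders GROUP BY customer ORDER BY a

Result:
customer | a          
---------+------------
Hank     | 908.42     
Grace    | 1276.173333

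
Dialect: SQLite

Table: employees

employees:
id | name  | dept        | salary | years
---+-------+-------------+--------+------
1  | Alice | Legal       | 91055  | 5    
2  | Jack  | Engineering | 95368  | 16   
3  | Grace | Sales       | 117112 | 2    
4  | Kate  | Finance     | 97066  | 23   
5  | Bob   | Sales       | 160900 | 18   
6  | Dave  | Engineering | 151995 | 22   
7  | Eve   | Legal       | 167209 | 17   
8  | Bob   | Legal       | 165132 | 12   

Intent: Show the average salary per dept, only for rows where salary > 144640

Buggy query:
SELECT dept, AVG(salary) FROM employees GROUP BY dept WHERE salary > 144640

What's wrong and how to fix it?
Bug: Row-level WHERE must come before GROUP BY in the clause order

Fix: Place WHERE between FROM and GROUP BY

Corrected query:
SELECT dept, AVG(salary) FROM employees WHERE salary > 144640 GROUP BY dept

Result:
dept        | AVG(salary)
------------+------------
Engineering | 151995     
Legal       | 166170.5   
Sales       | 160900     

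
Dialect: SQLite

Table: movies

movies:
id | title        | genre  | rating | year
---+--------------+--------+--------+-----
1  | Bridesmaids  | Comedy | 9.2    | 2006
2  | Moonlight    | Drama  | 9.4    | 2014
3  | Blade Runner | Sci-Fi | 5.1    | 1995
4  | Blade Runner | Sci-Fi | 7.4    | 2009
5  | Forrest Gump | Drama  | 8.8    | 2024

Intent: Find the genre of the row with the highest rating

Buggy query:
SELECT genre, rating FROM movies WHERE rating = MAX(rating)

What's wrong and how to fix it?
Bug: WHERE is evaluated per row; an aggregate over the whole table isn't defined there

Fix: Use a subquery: WHERE rating = (SELECT MAX(rating) FROM movies)

Corrected query:
SELECT genre, rating FROM movies WHERE rating = (SELECT MAX(rating) FROM movies)

Result:
genre | rating
------+-------
Drama | 9.4   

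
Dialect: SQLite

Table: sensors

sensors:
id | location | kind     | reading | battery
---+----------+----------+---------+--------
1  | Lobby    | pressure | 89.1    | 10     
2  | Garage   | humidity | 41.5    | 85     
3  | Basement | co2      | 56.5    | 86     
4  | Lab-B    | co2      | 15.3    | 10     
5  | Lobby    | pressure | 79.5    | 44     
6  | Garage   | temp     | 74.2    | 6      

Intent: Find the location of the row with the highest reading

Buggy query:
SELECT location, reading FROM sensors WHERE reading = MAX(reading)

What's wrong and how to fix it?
Bug: WHERE is evaluated per row; an aggregate over the whole table isn't defined there

Fix: Use a subquery: WHERE reading = (SELECT MAX(reading) FROM sensors)

Corrected query:
SELECT location, reading FROM sensors WHERE reading = (SELECT MAX(reading) FROM sensors)

Result:
location | reading
---------+--------
Lobby    | 89.1   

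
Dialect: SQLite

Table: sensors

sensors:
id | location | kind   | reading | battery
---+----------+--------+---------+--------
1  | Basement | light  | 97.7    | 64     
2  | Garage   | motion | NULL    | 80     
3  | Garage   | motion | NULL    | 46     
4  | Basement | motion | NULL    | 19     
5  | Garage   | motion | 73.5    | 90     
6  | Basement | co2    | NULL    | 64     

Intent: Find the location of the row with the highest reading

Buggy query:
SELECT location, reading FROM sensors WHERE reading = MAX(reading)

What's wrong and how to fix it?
Bug: MAX(reading) is an aggregate and cannot be used directly in WHERE

Fix: Wrap MAX in a scalar subquery so WHERE compares against a single value

Corrected query:
SELECT location, reading FROM sensors WHERE reading = (SELECT MAX(reading) FROM sensors)

Result:
location | reading
---------+--------
Basement | 97.7   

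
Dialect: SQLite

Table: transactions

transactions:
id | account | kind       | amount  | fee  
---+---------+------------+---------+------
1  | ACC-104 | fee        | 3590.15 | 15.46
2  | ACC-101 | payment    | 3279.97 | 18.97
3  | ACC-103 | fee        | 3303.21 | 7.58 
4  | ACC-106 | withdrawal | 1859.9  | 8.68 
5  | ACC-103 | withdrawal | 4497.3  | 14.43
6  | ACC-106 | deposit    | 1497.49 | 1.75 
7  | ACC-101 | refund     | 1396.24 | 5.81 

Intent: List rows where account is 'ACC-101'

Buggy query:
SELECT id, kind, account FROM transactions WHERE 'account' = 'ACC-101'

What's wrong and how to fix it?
Bug: 'account' in single quotes is a string literal, not the column; the comparison is literal-vs-literal and never true

Fix: Reference the column as account without single quotes

Corrected query:
SELECT id, kind, account FROM transactions WHERE account = 'ACC-101'

Result:
id | kind    | account
---+---------+--------
2  | payment | ACC-101
7  | refund  | ACC-101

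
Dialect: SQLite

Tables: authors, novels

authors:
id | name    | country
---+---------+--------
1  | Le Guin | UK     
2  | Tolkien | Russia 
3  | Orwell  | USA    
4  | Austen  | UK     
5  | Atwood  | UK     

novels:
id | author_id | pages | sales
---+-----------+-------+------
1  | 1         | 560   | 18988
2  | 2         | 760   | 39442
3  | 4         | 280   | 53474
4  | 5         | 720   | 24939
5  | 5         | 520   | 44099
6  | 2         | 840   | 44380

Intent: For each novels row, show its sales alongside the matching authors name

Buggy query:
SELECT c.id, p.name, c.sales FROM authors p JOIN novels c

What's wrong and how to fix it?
Bug: Missing join condition: each novels row is matched to all authors rows instead of just its own

Fix: Specify the join condition linking the foreign key to the parent id

Corrected query:
SELECT c.id, p.name, c.sales FROM authors p JOIN novels c ON c.author_id = p.id

Result:
id | name    | sales
---+---------+------
1  | Le Guin | 18988
2  | Tolkien | 39442
3  | Austen  | 53474
4  | Atwood  | 24939
5  | Atwood  | 44099
6  | Tolkien | 44380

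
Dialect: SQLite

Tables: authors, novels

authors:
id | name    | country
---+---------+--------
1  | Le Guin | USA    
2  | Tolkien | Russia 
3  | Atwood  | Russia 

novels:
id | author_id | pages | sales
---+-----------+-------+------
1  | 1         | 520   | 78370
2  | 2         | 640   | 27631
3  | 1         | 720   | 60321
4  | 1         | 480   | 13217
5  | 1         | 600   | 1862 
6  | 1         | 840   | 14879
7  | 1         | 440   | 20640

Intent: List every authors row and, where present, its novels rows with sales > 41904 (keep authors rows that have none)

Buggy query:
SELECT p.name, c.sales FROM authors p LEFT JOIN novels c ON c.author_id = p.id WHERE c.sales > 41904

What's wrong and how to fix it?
Bug: Filtering c.sales in WHERE discards the NULL rows produced by LEFT JOIN, turning it into an inner join

Fix: Put 'c.sales > 41904' in the JOIN's ON clause instead of WHERE

Corrected query:
SELECT p.name, c.sales FROM authors p LEFT JOIN novels c ON c.author_id = p.id AND c.sales > 41904

Result:
name    | sales
--------+------
Le Guin | 60321
Le Guin | 78370
Tolkien | NULL 
Atwood  | NULL 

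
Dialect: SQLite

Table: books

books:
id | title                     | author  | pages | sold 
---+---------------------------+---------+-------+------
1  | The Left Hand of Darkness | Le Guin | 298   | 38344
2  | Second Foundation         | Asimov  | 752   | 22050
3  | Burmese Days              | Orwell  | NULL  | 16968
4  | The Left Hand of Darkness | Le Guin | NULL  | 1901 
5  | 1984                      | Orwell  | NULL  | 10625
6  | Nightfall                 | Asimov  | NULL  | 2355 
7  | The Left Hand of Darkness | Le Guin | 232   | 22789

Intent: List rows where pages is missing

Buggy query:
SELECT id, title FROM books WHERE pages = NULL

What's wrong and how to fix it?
Bug: Comparing to NULL with '=' never matches; NULL = NULL is unknown, not true

Fix: Replace '= NULL' with 'IS NULL'

Corrected query:
SELECT id, title FROM books WHERE pages IS NULL

Result:
id | title                    
---+--------------------------
3  | Burmese Days             
4  | The Left Hand of Darkness
5  | 1984                     
6  | Nightfall                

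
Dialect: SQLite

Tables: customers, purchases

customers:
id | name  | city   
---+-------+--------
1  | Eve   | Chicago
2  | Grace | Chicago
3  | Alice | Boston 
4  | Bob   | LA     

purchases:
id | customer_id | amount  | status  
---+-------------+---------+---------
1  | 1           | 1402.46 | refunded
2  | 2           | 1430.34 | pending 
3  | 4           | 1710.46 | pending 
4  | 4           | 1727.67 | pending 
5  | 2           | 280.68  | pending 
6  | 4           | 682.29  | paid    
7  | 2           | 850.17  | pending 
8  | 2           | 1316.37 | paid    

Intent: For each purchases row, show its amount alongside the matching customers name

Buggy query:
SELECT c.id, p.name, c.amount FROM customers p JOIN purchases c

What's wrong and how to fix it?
Bug: JOIN with no ON clause produces a cartesian product; every purchases row pairs with every customers row

Fix: Add ON c.customer_id = p.id to the JOIN

Corrected query:
SELECT c.id, p.name, c.amount FROM customers p JOIN purchases c ON c.customer_id = p.id

Result:
id | name  | amount 
---+-------+--------
1  | Eve   | 1402.46
2  | Grace | 1430.34
3  | Bob   | 1710.46
4  | Bob   | 1727.67
5  | Grace | 280.68 
6  | Bob   | 682.29 
7  | Grace | 850.17 
8  | Grace | 1316.37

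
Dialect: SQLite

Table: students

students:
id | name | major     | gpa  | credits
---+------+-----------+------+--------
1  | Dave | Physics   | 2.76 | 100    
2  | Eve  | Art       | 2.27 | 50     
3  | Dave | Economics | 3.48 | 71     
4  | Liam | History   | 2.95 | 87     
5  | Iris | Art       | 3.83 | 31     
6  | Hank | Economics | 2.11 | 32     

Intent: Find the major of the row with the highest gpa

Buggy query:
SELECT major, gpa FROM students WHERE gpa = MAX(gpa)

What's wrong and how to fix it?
Bug: MAX(gpa) is an aggregate and cannot be used directly in WHERE

Fix: Use a subquery: WHERE gpa = (SELECT MAX(gpa) FROM students)

Corrected query:
SELECT major, gpa FROM students WHERE gpa = (SELECT MAX(gpa) FROM students)

Result:
major | gpa 
------+-----
Art   | 3.83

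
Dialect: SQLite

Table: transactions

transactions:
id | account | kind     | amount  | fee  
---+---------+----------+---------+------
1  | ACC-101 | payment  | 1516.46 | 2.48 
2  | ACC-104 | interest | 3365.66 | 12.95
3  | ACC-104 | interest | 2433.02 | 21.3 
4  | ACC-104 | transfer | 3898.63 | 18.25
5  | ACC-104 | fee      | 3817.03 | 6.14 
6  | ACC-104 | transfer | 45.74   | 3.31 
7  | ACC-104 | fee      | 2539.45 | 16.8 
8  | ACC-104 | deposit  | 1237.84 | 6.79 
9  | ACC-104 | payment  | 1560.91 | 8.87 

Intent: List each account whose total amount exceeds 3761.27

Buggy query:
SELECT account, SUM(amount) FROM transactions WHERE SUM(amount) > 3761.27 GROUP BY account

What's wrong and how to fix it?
Bug: Aggregate functions cannot appear in a WHERE clause

Fix: Move the aggregate condition to a HAVING clause

Corrected query:
SELECT account, SUM(amount) FROM transactions GROUP BY account HAVING SUM(amount) > 3761.27

Result:
account | SUM(amount)
--------+------------
ACC-104 | 18898.28   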